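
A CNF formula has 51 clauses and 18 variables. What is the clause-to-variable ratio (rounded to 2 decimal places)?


Clause-to-variable ratio = clauses / variables.
51 / 18 = 2.83.

2.83


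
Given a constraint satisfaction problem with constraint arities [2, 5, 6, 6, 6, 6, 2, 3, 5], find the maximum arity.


The arities are: 2, 5, 6, 6, 6, 6, 2, 3, 5.
Scan for the maximum value.
Maximum arity = 6.

6


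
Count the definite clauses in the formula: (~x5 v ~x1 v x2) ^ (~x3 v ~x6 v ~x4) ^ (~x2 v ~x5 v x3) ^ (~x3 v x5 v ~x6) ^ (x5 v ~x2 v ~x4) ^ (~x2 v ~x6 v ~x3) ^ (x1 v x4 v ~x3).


A definite clause has exactly one positive literal.
Clause 1: 1 positive -> definite
Clause 2: 0 positive -> not definite
Clause 3: 1 positive -> definite
Clause 4: 1 positive -> definite
Clause 5: 1 positive -> definite
Clause 6: 0 positive -> not definite
Clause 7: 2 positive -> not definite
Definite clause count = 4.

4


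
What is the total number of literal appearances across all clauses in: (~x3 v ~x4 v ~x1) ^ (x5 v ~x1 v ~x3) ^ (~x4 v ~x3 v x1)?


Clause lengths: 3, 3, 3.
Sum = 3 + 3 + 3 = 9.

9


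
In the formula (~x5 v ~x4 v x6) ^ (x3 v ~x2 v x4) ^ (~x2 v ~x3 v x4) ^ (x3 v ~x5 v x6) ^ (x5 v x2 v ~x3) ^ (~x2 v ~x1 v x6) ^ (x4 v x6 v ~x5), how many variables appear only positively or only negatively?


A pure literal appears in only one polarity across all clauses.
Pure literals: x1 (negative only), x6 (positive only).
Count = 2.

2


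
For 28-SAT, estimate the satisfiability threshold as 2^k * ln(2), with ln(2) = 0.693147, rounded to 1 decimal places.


Using the asymptotic formula: threshold ~ 2^k * ln(2).
2^28 = 268435456.
268435456 * 0.693147 = 186065231.0.

186065231.0


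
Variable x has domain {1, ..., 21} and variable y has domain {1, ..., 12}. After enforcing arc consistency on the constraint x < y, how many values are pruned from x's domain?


For the constraint x < y, x needs a supporting value in y's domain.
x can be at most 11 (one less than y's maximum).
Valid x values from domain: 11 out of 21.
Pruned = 21 - 11 = 10.

10


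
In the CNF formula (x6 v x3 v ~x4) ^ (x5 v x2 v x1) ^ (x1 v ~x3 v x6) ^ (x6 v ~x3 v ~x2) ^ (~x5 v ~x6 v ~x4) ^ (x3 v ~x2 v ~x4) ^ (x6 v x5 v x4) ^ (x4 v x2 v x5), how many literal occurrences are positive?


Scan each clause for unnegated literals.
Clause 1: 2 positive; Clause 2: 3 positive; Clause 3: 2 positive; Clause 4: 1 positive; Clause 5: 0 positive; Clause 6: 1 positive; Clause 7: 3 positive; Clause 8: 3 positive.
Total positive literal occurrences = 15.

15


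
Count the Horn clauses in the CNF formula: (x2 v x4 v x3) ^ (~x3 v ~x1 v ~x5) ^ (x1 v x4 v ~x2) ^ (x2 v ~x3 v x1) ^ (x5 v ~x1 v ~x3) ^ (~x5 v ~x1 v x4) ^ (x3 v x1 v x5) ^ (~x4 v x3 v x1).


A Horn clause has at most one positive literal.
Clause 1: 3 positive lit(s) -> not Horn
Clause 2: 0 positive lit(s) -> Horn
Clause 3: 2 positive lit(s) -> not Horn
Clause 4: 2 positive lit(s) -> not Horn
Clause 5: 1 positive lit(s) -> Horn
Clause 6: 1 positive lit(s) -> Horn
Clause 7: 3 positive lit(s) -> not Horn
Clause 8: 2 positive lit(s) -> not Horn
Total Horn clauses = 3.

3


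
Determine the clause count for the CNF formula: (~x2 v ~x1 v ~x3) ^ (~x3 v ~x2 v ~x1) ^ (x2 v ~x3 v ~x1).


Each group enclosed in parentheses joined by ^ is one clause.
Counting the conjuncts: 3 clauses.

3


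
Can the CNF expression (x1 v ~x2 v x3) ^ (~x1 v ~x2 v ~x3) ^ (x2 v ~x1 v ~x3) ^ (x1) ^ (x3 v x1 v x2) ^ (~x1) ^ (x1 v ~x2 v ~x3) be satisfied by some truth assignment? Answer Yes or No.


Check all 8 possible truth assignments.
Number of satisfying assignments found: 0.
The formula is unsatisfiable.

No


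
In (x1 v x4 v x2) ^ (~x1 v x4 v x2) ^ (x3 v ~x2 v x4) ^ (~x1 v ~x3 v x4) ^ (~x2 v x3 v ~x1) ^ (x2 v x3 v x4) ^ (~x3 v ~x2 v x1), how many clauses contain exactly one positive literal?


A definite clause has exactly one positive literal.
Clause 1: 3 positive -> not definite
Clause 2: 2 positive -> not definite
Clause 3: 2 positive -> not definite
Clause 4: 1 positive -> definite
Clause 5: 1 positive -> definite
Clause 6: 3 positive -> not definite
Clause 7: 1 positive -> definite
Definite clause count = 3.

3


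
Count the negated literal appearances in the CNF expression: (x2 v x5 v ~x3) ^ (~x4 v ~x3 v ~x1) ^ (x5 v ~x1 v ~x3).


Scan each clause for negated literals.
Clause 1: 1 negative; Clause 2: 3 negative; Clause 3: 2 negative.
Total negative literal occurrences = 6.

6


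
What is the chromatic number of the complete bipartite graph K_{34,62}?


K_{34,62} is bipartite by definition: the two parts are independent sets, with every edge crossing between them.
Color all vertices in one part with color 1 and all vertices in the other part with color 2.
Since the graph has at least one edge, one color does not suffice.
Chromatic number = 2.

2


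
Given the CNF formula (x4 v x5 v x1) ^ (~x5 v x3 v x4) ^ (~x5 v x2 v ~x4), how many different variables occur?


Identify each distinct variable in the formula.
Variables found: x1, x2, x3, x4, x5.
Total distinct variables = 5.

5


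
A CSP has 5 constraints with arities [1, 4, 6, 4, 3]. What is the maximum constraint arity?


The arities are: 1, 4, 6, 4, 3.
Scan for the maximum value.
Maximum arity = 6.

6


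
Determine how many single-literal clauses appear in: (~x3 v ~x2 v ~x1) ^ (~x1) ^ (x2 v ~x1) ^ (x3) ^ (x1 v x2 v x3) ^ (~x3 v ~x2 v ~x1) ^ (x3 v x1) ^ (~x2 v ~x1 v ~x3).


A unit clause contains exactly one literal.
Unit clauses found: (~x1), (x3).
Count = 2.

2


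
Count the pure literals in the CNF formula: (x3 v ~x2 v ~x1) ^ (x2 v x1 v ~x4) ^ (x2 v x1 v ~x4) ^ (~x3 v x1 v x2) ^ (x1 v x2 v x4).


A pure literal appears in only one polarity across all clauses.
No pure literals found.
Count = 0.

0


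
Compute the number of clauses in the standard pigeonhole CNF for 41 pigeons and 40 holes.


The PHP encoding has two parts:
1) At-least-one-hole clauses: 41 (one per pigeon, each with 40 literals).
2) At-most-one-pigeon-per-hole clauses: 40 holes * C(41,2) = 40 * 820 = 32800.
Total clauses = 41 + 32800 = 32841.

32841


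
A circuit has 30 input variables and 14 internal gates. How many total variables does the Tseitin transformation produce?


The Tseitin transformation introduces one auxiliary variable per gate.
Total variables = inputs + gates = 30 + 14 = 44.

44


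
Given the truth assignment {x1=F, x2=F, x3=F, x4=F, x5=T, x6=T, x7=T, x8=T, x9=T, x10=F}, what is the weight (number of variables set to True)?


The weight is the number of variables assigned True.
True variables: x5, x6, x7, x8, x9.
Weight = 5.

5


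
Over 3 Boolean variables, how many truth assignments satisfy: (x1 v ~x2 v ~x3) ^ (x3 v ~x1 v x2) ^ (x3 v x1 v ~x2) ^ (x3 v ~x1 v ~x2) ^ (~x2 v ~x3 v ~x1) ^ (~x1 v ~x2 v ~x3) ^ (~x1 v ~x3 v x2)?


Enumerate all 8 truth assignments over 3 variables.
Test each against every clause.
Satisfying assignments found: 2.

2


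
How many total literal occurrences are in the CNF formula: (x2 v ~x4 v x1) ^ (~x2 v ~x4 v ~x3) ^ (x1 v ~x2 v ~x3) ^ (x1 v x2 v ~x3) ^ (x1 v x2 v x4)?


Clause lengths: 3, 3, 3, 3, 3.
Sum = 3 + 3 + 3 + 3 + 3 = 15.

15


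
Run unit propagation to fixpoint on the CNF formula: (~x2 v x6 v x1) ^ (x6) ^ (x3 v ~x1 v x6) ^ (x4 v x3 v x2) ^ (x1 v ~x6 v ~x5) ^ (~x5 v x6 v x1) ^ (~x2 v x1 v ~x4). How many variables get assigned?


Unit propagation repeatedly assigns the literal in any unit clause, then simplifies.
Assignments in order: x6 = T.
No further unit clauses remain.
Total variables assigned = 1.

1


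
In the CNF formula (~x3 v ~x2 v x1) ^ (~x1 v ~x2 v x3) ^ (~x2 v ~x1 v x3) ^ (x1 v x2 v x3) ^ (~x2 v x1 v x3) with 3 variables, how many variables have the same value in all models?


Find all satisfying assignments: 4 model(s).
Check which variables have the same value in every model.
No variable is fixed across all models.
Backbone size = 0.

0


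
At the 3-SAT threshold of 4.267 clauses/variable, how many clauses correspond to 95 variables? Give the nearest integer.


The 3-SAT phase transition occurs at approximately 4.267 clauses per variable.
m = 4.267 * 95 = 405.365.
Rounded to nearest integer: 405.

405


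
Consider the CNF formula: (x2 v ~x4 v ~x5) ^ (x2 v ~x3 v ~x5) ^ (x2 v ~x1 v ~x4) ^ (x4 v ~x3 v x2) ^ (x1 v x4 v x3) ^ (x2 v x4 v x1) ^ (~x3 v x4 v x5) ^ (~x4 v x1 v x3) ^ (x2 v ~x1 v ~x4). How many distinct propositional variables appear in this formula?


Identify each distinct variable in the formula.
Variables found: x1, x2, x3, x4, x5.
Total distinct variables = 5.

5


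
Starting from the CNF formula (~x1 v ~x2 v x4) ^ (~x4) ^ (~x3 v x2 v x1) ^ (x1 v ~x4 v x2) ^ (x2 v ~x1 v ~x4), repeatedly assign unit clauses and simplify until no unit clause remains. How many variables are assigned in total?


Unit propagation repeatedly assigns the literal in any unit clause, then simplifies.
Assignments in order: x4 = F.
No further unit clauses remain.
Total variables assigned = 1.

1


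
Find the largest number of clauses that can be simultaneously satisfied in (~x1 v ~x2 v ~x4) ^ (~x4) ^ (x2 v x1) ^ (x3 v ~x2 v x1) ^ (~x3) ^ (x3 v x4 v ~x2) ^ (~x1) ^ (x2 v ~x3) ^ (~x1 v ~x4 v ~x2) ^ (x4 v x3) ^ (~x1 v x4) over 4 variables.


Enumerate all 16 truth assignments.
For each, count how many of the 11 clauses are satisfied.
The formula is not fully satisfiable, so the maximum is below 11.
Maximum simultaneously satisfiable clauses = 10.

10


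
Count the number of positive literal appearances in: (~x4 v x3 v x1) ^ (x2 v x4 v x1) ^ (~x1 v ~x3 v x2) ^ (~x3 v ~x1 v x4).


Scan each clause for unnegated literals.
Clause 1: 2 positive; Clause 2: 3 positive; Clause 3: 1 positive; Clause 4: 1 positive.
Total positive literal occurrences = 7.

7


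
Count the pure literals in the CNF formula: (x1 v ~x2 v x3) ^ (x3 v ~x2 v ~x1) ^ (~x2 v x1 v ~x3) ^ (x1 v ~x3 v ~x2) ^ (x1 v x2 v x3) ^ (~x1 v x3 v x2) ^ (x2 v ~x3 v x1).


A pure literal appears in only one polarity across all clauses.
No pure literals found.
Count = 0.

0


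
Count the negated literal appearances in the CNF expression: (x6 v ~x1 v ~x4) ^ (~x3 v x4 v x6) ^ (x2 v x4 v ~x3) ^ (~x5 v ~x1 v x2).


Scan each clause for negated literals.
Clause 1: 2 negative; Clause 2: 1 negative; Clause 3: 1 negative; Clause 4: 2 negative.
Total negative literal occurrences = 6.

6


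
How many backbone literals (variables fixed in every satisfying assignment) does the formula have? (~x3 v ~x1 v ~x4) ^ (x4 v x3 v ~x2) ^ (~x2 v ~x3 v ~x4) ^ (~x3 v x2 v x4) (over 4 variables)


Find all satisfying assignments: 9 model(s).
Check which variables have the same value in every model.
No variable is fixed across all models.
Backbone size = 0.

0


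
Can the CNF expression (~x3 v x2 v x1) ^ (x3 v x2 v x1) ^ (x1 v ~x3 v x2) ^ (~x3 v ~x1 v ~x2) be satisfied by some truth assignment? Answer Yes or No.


Check all 8 possible truth assignments.
Number of satisfying assignments found: 5.
The formula is satisfiable.

Yes


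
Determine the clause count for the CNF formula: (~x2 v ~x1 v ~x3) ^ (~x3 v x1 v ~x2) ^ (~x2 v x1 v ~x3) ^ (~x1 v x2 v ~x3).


Each group enclosed in parentheses joined by ^ is one clause.
Counting the conjuncts: 4 clauses.

4


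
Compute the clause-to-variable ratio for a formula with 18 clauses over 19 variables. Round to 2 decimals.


Clause-to-variable ratio = clauses / variables.
18 / 19 = 0.95.

0.95


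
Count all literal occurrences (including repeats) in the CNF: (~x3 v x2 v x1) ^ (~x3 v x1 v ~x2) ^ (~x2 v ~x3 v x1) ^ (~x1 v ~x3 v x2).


Clause lengths: 3, 3, 3, 3.
Sum = 3 + 3 + 3 + 3 = 12.

12


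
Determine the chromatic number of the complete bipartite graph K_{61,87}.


K_{61,87} is bipartite by definition: the two parts are independent sets, with every edge crossing between them.
Color all vertices in one part with color 1 and all vertices in the other part with color 2.
Since the graph has at least one edge, one color does not suffice.
Chromatic number = 2.

2


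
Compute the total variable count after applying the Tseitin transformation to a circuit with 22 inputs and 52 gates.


The Tseitin transformation introduces one auxiliary variable per gate.
Total variables = inputs + gates = 22 + 52 = 74.

74


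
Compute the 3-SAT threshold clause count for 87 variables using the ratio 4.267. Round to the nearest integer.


The 3-SAT phase transition occurs at approximately 4.267 clauses per variable.
m = 4.267 * 87 = 371.229.
Rounded to nearest integer: 371.

371


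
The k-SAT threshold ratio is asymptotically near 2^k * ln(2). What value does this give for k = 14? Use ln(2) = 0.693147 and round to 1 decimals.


Using the asymptotic formula: threshold ~ 2^k * ln(2).
2^14 = 16384.
16384 * 0.693147 = 11356.5.

11356.5


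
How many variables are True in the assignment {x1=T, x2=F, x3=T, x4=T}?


The weight is the number of variables assigned True.
True variables: x1, x3, x4.
Weight = 3.

3


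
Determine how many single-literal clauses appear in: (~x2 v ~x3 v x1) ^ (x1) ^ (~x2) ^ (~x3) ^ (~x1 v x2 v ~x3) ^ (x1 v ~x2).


A unit clause contains exactly one literal.
Unit clauses found: (x1), (~x2), (~x3).
Count = 3.

3


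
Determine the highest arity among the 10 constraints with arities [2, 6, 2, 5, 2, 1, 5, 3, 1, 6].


The arities are: 2, 6, 2, 5, 2, 1, 5, 3, 1, 6.
Scan for the maximum value.
Maximum arity = 6.

6


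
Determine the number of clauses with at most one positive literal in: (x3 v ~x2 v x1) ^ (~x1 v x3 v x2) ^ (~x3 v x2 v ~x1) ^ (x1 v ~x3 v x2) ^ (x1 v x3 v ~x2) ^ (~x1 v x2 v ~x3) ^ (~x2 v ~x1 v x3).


A Horn clause has at most one positive literal.
Clause 1: 2 positive lit(s) -> not Horn
Clause 2: 2 positive lit(s) -> not Horn
Clause 3: 1 positive lit(s) -> Horn
Clause 4: 2 positive lit(s) -> not Horn
Clause 5: 2 positive lit(s) -> not Horn
Clause 6: 1 positive lit(s) -> Horn
Clause 7: 1 positive lit(s) -> Horn
Total Horn clauses = 3.

3


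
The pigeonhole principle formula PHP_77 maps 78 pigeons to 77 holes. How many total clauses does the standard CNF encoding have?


The PHP encoding has two parts:
1) At-least-one-hole clauses: 78 (one per pigeon, each with 77 literals).
2) At-most-one-pigeon-per-hole clauses: 77 holes * C(78,2) = 77 * 3003 = 231231.
Total clauses = 78 + 231231 = 231309.

231309


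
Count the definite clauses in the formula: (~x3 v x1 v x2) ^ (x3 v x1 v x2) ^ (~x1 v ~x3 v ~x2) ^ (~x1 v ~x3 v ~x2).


A definite clause has exactly one positive literal.
Clause 1: 2 positive -> not definite
Clause 2: 3 positive -> not definite
Clause 3: 0 positive -> not definite
Clause 4: 0 positive -> not definite
Definite clause count = 0.

0


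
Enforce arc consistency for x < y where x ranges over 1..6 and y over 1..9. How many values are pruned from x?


For the constraint x < y, x needs a supporting value in y's domain.
x can be at most 8 (one less than y's maximum).
Valid x values from domain: 6 out of 6.
Pruned = 6 - 6 = 0.

0


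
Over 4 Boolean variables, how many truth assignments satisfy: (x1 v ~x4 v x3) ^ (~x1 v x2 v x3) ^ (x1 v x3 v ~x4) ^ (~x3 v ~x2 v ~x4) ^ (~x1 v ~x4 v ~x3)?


Enumerate all 16 truth assignments over 4 variables.
Test each against every clause.
Satisfying assignments found: 9.

9


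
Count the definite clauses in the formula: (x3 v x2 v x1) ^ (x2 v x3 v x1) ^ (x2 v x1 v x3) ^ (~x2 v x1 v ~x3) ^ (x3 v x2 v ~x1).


A definite clause has exactly one positive literal.
Clause 1: 3 positive -> not definite
Clause 2: 3 positive -> not definite
Clause 3: 3 positive -> not definite
Clause 4: 1 positive -> definite
Clause 5: 2 positive -> not definite
Definite clause count = 1.

1


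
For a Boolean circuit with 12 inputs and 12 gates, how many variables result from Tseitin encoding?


The Tseitin transformation introduces one auxiliary variable per gate.
Total variables = inputs + gates = 12 + 12 = 24.

24


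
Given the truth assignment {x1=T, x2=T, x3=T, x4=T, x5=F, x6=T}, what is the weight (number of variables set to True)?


The weight is the number of variables assigned True.
True variables: x1, x2, x3, x4, x6.
Weight = 5.

5


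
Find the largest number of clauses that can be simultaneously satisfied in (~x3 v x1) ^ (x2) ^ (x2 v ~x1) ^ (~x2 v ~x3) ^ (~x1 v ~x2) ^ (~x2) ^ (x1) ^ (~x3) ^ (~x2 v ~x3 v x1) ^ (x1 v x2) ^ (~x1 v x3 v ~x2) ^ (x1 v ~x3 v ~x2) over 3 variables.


Enumerate all 8 truth assignments.
For each, count how many of the 12 clauses are satisfied.
The formula is not fully satisfiable, so the maximum is below 12.
Maximum simultaneously satisfiable clauses = 10.

10


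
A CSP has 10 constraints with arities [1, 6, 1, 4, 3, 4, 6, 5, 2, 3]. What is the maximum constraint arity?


The arities are: 1, 6, 1, 4, 3, 4, 6, 5, 2, 3.
Scan for the maximum value.
Maximum arity = 6.

6


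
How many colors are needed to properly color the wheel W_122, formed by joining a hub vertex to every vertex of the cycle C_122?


W_122 consists of the cycle C_122 together with a hub vertex adjacent to every cycle vertex.
The cycle C_122 needs 2 colors (even cycle -> 2).
The hub is adjacent to every cycle vertex, so it must receive a new color distinct from all of them.
Chromatic number = 2 + 1 = 3.

3


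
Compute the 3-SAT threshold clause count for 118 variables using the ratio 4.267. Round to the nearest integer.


The 3-SAT phase transition occurs at approximately 4.267 clauses per variable.
m = 4.267 * 118 = 503.506.
Rounded to nearest integer: 504.

504


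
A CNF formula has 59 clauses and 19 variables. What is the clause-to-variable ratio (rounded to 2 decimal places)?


Clause-to-variable ratio = clauses / variables.
59 / 19 = 3.11.

3.11


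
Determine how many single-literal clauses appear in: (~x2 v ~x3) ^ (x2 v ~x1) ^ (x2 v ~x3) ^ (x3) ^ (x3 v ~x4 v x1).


A unit clause contains exactly one literal.
Unit clauses found: (x3).
Count = 1.

1


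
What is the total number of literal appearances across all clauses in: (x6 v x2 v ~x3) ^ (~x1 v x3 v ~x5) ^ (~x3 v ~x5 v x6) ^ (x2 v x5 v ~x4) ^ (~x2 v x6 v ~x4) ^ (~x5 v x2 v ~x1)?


Clause lengths: 3, 3, 3, 3, 3, 3.
Sum = 3 + 3 + 3 + 3 + 3 + 3 = 18.

18


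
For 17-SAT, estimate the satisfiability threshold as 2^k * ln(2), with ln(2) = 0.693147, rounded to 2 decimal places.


Using the asymptotic formula: threshold ~ 2^k * ln(2).
2^17 = 131072.
131072 * 0.693147 = 90852.16.

90852.16


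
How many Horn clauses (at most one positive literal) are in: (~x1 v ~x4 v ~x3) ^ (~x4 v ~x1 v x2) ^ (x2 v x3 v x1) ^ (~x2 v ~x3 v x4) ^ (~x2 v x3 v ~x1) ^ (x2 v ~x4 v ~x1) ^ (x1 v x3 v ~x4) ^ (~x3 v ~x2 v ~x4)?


A Horn clause has at most one positive literal.
Clause 1: 0 positive lit(s) -> Horn
Clause 2: 1 positive lit(s) -> Horn
Clause 3: 3 positive lit(s) -> not Horn
Clause 4: 1 positive lit(s) -> Horn
Clause 5: 1 positive lit(s) -> Horn
Clause 6: 1 positive lit(s) -> Horn
Clause 7: 2 positive lit(s) -> not Horn
Clause 8: 0 positive lit(s) -> Horn
Total Horn clauses = 6.

6


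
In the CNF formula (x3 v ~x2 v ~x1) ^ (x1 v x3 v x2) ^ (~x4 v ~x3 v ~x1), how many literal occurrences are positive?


Scan each clause for unnegated literals.
Clause 1: 1 positive; Clause 2: 3 positive; Clause 3: 0 positive.
Total positive literal occurrences = 4.

4


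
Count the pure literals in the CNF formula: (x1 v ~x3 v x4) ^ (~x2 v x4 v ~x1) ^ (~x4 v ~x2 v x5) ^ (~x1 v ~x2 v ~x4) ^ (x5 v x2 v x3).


A pure literal appears in only one polarity across all clauses.
Pure literals: x5 (positive only).
Count = 1.

1


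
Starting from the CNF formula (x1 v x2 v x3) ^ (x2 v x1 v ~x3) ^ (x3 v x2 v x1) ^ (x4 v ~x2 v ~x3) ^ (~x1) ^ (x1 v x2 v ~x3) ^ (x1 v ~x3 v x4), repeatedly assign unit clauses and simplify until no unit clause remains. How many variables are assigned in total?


Unit propagation repeatedly assigns the literal in any unit clause, then simplifies.
Assignments in order: x1 = F.
No further unit clauses remain.
Total variables assigned = 1.

1


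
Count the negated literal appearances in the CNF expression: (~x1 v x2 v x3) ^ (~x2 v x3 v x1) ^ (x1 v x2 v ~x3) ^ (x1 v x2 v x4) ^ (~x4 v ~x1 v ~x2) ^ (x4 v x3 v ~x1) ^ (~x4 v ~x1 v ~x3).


Scan each clause for negated literals.
Clause 1: 1 negative; Clause 2: 1 negative; Clause 3: 1 negative; Clause 4: 0 negative; Clause 5: 3 negative; Clause 6: 1 negative; Clause 7: 3 negative.
Total negative literal occurrences = 10.

10


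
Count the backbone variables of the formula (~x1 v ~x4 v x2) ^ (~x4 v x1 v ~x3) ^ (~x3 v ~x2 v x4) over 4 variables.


Find all satisfying assignments: 10 model(s).
Check which variables have the same value in every model.
No variable is fixed across all models.
Backbone size = 0.

0


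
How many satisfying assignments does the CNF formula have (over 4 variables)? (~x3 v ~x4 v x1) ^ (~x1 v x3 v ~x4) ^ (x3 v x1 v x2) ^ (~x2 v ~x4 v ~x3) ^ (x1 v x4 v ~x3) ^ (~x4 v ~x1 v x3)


Enumerate all 16 truth assignments over 4 variables.
Test each against every clause.
Satisfying assignments found: 7.

7


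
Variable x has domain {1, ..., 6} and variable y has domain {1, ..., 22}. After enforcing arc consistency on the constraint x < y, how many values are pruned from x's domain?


For the constraint x < y, x needs a supporting value in y's domain.
x can be at most 21 (one less than y's maximum).
Valid x values from domain: 6 out of 6.
Pruned = 6 - 6 = 0.

0


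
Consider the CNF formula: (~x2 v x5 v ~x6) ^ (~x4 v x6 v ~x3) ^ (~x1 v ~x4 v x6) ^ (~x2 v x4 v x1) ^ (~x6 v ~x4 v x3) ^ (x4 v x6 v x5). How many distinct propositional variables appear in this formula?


Identify each distinct variable in the formula.
Variables found: x1, x2, x3, x4, x5, x6.
Total distinct variables = 6.

6


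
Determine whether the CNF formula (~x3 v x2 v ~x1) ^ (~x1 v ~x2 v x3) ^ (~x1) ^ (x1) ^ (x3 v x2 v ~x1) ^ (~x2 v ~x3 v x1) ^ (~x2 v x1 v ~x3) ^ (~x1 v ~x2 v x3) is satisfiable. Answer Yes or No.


Check all 8 possible truth assignments.
Number of satisfying assignments found: 0.
The formula is unsatisfiable.

No


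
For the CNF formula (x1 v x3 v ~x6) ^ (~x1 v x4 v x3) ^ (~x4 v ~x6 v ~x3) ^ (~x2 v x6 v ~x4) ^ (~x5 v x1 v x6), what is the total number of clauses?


Each group enclosed in parentheses joined by ^ is one clause.
Counting the conjuncts: 5 clauses.

5


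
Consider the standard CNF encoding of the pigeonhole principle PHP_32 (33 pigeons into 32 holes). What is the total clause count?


The PHP encoding has two parts:
1) At-least-one-hole clauses: 33 (one per pigeon, each with 32 literals).
2) At-most-one-pigeon-per-hole clauses: 32 holes * C(33,2) = 32 * 528 = 16896.
Total clauses = 33 + 16896 = 16929.

16929


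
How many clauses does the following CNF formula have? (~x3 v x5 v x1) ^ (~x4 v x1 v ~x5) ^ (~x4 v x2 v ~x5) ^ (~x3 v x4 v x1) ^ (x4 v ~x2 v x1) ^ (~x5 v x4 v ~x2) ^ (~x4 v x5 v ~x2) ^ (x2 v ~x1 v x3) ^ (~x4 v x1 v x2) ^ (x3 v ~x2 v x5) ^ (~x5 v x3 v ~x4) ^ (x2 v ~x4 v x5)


Each group enclosed in parentheses joined by ^ is one clause.
Counting the conjuncts: 12 clauses.

12


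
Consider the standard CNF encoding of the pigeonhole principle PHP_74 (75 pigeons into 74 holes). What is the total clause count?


The PHP encoding has two parts:
1) At-least-one-hole clauses: 75 (one per pigeon, each with 74 literals).
2) At-most-one-pigeon-per-hole clauses: 74 holes * C(75,2) = 74 * 2775 = 205350.
Total clauses = 75 + 205350 = 205425.

205425


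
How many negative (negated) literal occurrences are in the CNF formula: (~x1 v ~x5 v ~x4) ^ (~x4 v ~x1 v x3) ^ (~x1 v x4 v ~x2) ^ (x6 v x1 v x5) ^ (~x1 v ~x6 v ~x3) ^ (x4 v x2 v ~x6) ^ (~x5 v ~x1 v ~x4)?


Scan each clause for negated literals.
Clause 1: 3 negative; Clause 2: 2 negative; Clause 3: 2 negative; Clause 4: 0 negative; Clause 5: 3 negative; Clause 6: 1 negative; Clause 7: 3 negative.
Total negative literal occurrences = 14.

14


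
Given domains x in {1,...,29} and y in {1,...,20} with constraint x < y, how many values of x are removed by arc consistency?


For the constraint x < y, x needs a supporting value in y's domain.
x can be at most 19 (one less than y's maximum).
Valid x values from domain: 19 out of 29.
Pruned = 29 - 19 = 10.

10


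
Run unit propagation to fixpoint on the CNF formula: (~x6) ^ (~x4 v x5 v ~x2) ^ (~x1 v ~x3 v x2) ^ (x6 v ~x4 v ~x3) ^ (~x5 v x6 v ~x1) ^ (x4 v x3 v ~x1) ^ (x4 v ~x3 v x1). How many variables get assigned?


Unit propagation repeatedly assigns the literal in any unit clause, then simplifies.
Assignments in order: x6 = F.
No further unit clauses remain.
Total variables assigned = 1.

1


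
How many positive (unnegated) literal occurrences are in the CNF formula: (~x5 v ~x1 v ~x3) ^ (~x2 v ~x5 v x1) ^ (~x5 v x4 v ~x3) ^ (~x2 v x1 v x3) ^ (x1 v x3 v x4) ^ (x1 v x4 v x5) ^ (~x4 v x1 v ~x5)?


Scan each clause for unnegated literals.
Clause 1: 0 positive; Clause 2: 1 positive; Clause 3: 1 positive; Clause 4: 2 positive; Clause 5: 3 positive; Clause 6: 3 positive; Clause 7: 1 positive.
Total positive literal occurrences = 11.

11


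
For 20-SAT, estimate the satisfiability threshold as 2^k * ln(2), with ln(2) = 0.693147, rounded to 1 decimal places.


Using the asymptotic formula: threshold ~ 2^k * ln(2).
2^20 = 1048576.
1048576 * 0.693147 = 726817.3.

726817.3


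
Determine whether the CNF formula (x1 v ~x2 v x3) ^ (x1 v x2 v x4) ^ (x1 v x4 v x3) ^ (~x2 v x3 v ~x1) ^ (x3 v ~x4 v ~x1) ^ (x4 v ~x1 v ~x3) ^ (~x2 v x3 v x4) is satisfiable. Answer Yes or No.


Check all 16 possible truth assignments.
Number of satisfying assignments found: 7.
The formula is satisfiable.

Yes


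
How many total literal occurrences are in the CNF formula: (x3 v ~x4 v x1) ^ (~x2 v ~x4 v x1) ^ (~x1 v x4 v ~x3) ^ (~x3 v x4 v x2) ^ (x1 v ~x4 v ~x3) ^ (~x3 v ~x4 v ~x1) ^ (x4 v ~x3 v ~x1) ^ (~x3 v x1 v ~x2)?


Clause lengths: 3, 3, 3, 3, 3, 3, 3, 3.
Sum = 3 + 3 + 3 + 3 + 3 + 3 + 3 + 3 = 24.

24


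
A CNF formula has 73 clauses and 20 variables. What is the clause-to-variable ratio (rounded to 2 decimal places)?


Clause-to-variable ratio = clauses / variables.
73 / 20 = 3.65.

3.65


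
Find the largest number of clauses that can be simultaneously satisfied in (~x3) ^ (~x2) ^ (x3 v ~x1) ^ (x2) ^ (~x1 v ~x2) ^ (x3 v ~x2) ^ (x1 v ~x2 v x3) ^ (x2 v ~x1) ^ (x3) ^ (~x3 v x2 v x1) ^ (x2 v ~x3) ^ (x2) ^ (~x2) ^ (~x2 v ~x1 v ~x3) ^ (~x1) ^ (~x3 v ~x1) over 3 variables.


Enumerate all 8 truth assignments.
For each, count how many of the 16 clauses are satisfied.
The formula is not fully satisfiable, so the maximum is below 16.
Maximum simultaneously satisfiable clauses = 13.

13


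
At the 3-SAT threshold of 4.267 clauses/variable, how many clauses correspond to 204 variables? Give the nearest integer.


The 3-SAT phase transition occurs at approximately 4.267 clauses per variable.
m = 4.267 * 204 = 870.468.
Rounded to nearest integer: 870.

870


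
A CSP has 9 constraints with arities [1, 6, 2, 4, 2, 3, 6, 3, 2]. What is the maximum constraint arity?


The arities are: 1, 6, 2, 4, 2, 3, 6, 3, 2.
Scan for the maximum value.
Maximum arity = 6.

6


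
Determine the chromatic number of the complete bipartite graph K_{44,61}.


K_{44,61} is bipartite by definition: the two parts are independent sets, with every edge crossing between them.
Color all vertices in one part with color 1 and all vertices in the other part with color 2.
Since the graph has at least one edge, one color does not suffice.
Chromatic number = 2.

2


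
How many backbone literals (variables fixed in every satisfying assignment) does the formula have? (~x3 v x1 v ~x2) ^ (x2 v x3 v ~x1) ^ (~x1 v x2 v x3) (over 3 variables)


Find all satisfying assignments: 6 model(s).
Check which variables have the same value in every model.
No variable is fixed across all models.
Backbone size = 0.

0


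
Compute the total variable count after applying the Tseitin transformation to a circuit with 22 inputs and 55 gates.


The Tseitin transformation introduces one auxiliary variable per gate.
Total variables = inputs + gates = 22 + 55 = 77.

77


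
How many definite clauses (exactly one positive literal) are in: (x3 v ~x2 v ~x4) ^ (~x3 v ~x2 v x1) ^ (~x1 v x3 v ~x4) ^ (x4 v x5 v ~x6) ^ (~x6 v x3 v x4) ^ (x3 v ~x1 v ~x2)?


A definite clause has exactly one positive literal.
Clause 1: 1 positive -> definite
Clause 2: 1 positive -> definite
Clause 3: 1 positive -> definite
Clause 4: 2 positive -> not definite
Clause 5: 2 positive -> not definite
Clause 6: 1 positive -> definite
Definite clause count = 4.

4


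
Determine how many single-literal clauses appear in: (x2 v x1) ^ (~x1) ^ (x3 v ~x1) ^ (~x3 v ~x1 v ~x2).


A unit clause contains exactly one literal.
Unit clauses found: (~x1).
Count = 1.

1


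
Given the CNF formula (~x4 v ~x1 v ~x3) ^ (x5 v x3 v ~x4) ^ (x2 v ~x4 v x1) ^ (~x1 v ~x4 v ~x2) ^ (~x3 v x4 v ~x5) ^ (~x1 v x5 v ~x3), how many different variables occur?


Identify each distinct variable in the formula.
Variables found: x1, x2, x3, x4, x5.
Total distinct variables = 5.

5


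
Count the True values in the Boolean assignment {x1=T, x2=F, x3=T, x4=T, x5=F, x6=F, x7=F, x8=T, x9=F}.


The weight is the number of variables assigned True.
True variables: x1, x3, x4, x8.
Weight = 4.

4


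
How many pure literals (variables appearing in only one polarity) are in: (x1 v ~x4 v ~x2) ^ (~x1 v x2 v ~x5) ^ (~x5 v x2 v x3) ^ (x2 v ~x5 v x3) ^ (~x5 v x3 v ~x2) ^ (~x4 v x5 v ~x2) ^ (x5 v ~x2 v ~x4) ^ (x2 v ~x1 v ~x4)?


A pure literal appears in only one polarity across all clauses.
Pure literals: x3 (positive only), x4 (negative only).
Count = 2.

2


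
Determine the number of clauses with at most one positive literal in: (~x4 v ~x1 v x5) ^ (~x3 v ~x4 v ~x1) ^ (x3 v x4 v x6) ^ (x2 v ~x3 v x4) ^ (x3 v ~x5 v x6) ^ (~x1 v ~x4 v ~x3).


A Horn clause has at most one positive literal.
Clause 1: 1 positive lit(s) -> Horn
Clause 2: 0 positive lit(s) -> Horn
Clause 3: 3 positive lit(s) -> not Horn
Clause 4: 2 positive lit(s) -> not Horn
Clause 5: 2 positive lit(s) -> not Horn
Clause 6: 0 positive lit(s) -> Horn
Total Horn clauses = 3.

3


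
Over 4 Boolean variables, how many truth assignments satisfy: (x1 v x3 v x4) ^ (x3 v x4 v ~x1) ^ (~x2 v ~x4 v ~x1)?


Enumerate all 16 truth assignments over 4 variables.
Test each against every clause.
Satisfying assignments found: 10.

10


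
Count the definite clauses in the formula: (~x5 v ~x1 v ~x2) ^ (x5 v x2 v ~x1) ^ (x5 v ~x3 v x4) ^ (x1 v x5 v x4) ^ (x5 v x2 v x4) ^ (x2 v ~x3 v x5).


A definite clause has exactly one positive literal.
Clause 1: 0 positive -> not definite
Clause 2: 2 positive -> not definite
Clause 3: 2 positive -> not definite
Clause 4: 3 positive -> not definite
Clause 5: 3 positive -> not definite
Clause 6: 2 positive -> not definite
Definite clause count = 0.

0


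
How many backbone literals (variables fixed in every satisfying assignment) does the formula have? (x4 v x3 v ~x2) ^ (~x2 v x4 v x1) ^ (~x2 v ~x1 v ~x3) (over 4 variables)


Find all satisfying assignments: 11 model(s).
Check which variables have the same value in every model.
No variable is fixed across all models.
Backbone size = 0.

0


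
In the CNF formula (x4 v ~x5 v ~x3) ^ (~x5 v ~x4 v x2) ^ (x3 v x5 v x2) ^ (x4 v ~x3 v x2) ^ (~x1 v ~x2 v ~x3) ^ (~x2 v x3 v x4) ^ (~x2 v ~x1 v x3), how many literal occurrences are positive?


Scan each clause for unnegated literals.
Clause 1: 1 positive; Clause 2: 1 positive; Clause 3: 3 positive; Clause 4: 2 positive; Clause 5: 0 positive; Clause 6: 2 positive; Clause 7: 1 positive.
Total positive literal occurrences = 10.

10


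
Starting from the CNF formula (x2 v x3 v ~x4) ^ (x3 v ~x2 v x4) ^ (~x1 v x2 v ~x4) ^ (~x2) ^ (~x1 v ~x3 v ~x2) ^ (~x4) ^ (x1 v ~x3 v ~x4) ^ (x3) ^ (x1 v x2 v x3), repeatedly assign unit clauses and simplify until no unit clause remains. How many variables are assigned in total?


Unit propagation repeatedly assigns the literal in any unit clause, then simplifies.
Assignments in order: x2 = F, x4 = F, x3 = T.
No further unit clauses remain.
Total variables assigned = 3.

3


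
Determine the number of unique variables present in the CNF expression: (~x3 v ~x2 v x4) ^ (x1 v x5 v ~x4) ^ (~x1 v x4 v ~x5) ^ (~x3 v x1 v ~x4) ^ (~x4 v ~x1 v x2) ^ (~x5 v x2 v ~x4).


Identify each distinct variable in the formula.
Variables found: x1, x2, x3, x4, x5.
Total distinct variables = 5.

5


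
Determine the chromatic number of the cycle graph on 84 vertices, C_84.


A cycle on an even number of vertices is bipartite: alternate two colors around the cycle.
Since 84 is even, two colors suffice, and at least two are needed because the graph has edges.
Chromatic number = 2.

2


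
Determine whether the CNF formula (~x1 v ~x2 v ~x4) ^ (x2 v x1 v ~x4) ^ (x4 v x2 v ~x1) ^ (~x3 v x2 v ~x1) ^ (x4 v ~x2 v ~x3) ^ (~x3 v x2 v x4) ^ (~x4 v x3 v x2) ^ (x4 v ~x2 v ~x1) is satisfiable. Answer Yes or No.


Check all 16 possible truth assignments.
Number of satisfying assignments found: 4.
The formula is satisfiable.

Yes


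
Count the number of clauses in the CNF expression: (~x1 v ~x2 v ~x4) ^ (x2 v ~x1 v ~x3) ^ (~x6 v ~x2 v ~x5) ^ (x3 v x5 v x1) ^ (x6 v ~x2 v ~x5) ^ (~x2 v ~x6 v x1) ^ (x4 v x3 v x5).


Each group enclosed in parentheses joined by ^ is one clause.
Counting the conjuncts: 7 clauses.

7


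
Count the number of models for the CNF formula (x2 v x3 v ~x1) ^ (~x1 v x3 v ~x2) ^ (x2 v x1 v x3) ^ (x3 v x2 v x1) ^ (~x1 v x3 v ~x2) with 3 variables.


Enumerate all 8 truth assignments over 3 variables.
Test each against every clause.
Satisfying assignments found: 5.

5


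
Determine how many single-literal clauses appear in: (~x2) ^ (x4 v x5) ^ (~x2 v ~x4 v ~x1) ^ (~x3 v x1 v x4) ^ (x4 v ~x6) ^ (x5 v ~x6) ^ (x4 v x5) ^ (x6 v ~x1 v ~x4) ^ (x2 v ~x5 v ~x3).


A unit clause contains exactly one literal.
Unit clauses found: (~x2).
Count = 1.

1


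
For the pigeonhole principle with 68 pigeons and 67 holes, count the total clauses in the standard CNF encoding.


The PHP encoding has two parts:
1) At-least-one-hole clauses: 68 (one per pigeon, each with 67 literals).
2) At-most-one-pigeon-per-hole clauses: 67 holes * C(68,2) = 67 * 2278 = 152626.
Total clauses = 68 + 152626 = 152694.

152694


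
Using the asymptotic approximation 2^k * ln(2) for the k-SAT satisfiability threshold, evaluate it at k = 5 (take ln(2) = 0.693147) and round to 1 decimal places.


Using the asymptotic formula: threshold ~ 2^k * ln(2).
2^5 = 32.
32 * 0.693147 = 22.2.

22.2


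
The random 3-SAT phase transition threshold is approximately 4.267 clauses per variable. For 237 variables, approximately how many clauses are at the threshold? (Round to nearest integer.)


The 3-SAT phase transition occurs at approximately 4.267 clauses per variable.
m = 4.267 * 237 = 1011.279.
Rounded to nearest integer: 1011.

1011


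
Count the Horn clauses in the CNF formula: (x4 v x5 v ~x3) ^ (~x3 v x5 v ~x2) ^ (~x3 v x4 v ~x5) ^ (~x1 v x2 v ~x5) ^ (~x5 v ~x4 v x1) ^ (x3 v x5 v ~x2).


A Horn clause has at most one positive literal.
Clause 1: 2 positive lit(s) -> not Horn
Clause 2: 1 positive lit(s) -> Horn
Clause 3: 1 positive lit(s) -> Horn
Clause 4: 1 positive lit(s) -> Horn
Clause 5: 1 positive lit(s) -> Horn
Clause 6: 2 positive lit(s) -> not Horn
Total Horn clauses = 4.

4


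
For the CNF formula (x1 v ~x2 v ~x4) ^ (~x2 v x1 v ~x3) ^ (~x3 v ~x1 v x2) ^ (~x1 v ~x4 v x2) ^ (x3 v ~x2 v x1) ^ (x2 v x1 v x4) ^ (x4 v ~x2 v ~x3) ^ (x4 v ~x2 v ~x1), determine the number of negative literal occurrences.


Scan each clause for negated literals.
Clause 1: 2 negative; Clause 2: 2 negative; Clause 3: 2 negative; Clause 4: 2 negative; Clause 5: 1 negative; Clause 6: 0 negative; Clause 7: 2 negative; Clause 8: 2 negative.
Total negative literal occurrences = 13.

13


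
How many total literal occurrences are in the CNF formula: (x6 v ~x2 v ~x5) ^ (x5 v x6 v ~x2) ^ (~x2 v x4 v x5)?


Clause lengths: 3, 3, 3.
Sum = 3 + 3 + 3 = 9.

9


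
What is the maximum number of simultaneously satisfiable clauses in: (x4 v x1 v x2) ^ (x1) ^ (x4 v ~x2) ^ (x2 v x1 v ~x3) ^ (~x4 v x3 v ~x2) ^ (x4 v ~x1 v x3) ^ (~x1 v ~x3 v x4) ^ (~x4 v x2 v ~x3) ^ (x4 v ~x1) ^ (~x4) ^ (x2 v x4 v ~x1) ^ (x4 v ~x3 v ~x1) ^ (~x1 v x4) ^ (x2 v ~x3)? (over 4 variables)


Enumerate all 16 truth assignments.
For each, count how many of the 14 clauses are satisfied.
The formula is not fully satisfiable, so the maximum is below 14.
Maximum simultaneously satisfiable clauses = 13.

13


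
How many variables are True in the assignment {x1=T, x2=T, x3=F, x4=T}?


The weight is the number of variables assigned True.
True variables: x1, x2, x4.
Weight = 3.

3


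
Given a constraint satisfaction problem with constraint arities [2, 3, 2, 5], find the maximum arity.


The arities are: 2, 3, 2, 5.
Scan for the maximum value.
Maximum arity = 5.

5


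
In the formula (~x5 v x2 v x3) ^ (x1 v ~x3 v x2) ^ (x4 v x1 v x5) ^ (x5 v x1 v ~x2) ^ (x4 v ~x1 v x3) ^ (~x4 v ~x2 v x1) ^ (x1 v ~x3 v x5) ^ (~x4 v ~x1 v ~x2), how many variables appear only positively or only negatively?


A pure literal appears in only one polarity across all clauses.
No pure literals found.
Count = 0.

0


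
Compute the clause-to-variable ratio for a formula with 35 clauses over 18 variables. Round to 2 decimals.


Clause-to-variable ratio = clauses / variables.
35 / 18 = 1.94.

1.94


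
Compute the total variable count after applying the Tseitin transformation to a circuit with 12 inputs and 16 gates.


The Tseitin transformation introduces one auxiliary variable per gate.
Total variables = inputs + gates = 12 + 16 = 28.

28


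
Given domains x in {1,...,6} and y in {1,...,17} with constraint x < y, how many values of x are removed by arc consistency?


For the constraint x < y, x needs a supporting value in y's domain.
x can be at most 16 (one less than y's maximum).
Valid x values from domain: 6 out of 6.
Pruned = 6 - 6 = 0.

0


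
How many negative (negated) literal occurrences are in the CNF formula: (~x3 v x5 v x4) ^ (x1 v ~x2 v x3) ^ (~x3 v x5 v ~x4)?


Scan each clause for negated literals.
Clause 1: 1 negative; Clause 2: 1 negative; Clause 3: 2 negative.
Total negative literal occurrences = 4.

4


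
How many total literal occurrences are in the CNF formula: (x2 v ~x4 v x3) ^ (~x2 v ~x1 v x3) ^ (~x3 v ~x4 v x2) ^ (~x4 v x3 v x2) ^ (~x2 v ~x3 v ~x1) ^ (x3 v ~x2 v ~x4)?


Clause lengths: 3, 3, 3, 3, 3, 3.
Sum = 3 + 3 + 3 + 3 + 3 + 3 = 18.

18


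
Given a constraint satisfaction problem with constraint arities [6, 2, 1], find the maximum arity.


The arities are: 6, 2, 1.
Scan for the maximum value.
Maximum arity = 6.

6


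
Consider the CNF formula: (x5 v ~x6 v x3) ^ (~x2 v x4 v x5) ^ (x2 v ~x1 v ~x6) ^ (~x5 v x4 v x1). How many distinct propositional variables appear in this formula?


Identify each distinct variable in the formula.
Variables found: x1, x2, x3, x4, x5, x6.
Total distinct variables = 6.

6


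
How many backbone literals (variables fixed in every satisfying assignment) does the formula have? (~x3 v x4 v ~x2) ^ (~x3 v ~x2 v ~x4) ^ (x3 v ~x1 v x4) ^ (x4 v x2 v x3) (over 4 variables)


Find all satisfying assignments: 9 model(s).
Check which variables have the same value in every model.
No variable is fixed across all models.
Backbone size = 0.

0


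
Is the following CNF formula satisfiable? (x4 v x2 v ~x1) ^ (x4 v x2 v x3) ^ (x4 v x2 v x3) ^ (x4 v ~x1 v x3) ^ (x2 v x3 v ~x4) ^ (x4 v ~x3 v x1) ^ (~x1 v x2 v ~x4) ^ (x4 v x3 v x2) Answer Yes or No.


Check all 16 possible truth assignments.
Number of satisfying assignments found: 7.
The formula is satisfiable.

Yes


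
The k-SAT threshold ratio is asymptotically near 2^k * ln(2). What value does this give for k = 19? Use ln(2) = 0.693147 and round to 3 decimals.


Using the asymptotic formula: threshold ~ 2^k * ln(2).
2^19 = 524288.
524288 * 0.693147 = 363408.654.

363408.654
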